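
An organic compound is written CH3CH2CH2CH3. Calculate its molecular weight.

Atom tally by fragment:
  CH3 → C:1 H:3
  CH2 → C:1 H:2
  CH2 → C:1 H:2
  CH3 → C:1 H:3
Element totals:
  C: 4
  H: 10
Molecular formula: C4H10.
  M = 4(12.011) + 10(1.008)
    = 48.044 + 10.080 = 58.124

58.12 g/mol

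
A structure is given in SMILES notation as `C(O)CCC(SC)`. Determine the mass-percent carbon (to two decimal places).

49.96%

Atom tally by fragment:
  HOCH2 → C:1 H:3 O:1
  CH2 → C:1 H:2
  CH2 → C:1 H:2
  CH2SCH3 → C:2 H:5 S:1
Element totals:
  C: 5
  H: 12
  O: 1
  S: 1
Molecular formula: C5H12OS.
Molar mass = 120.210 g/mol.
Mass from C: 5 × 12.011 = 60.055 g/mol.
%C = 60.055 / 120.210 × 100 = 49.96%.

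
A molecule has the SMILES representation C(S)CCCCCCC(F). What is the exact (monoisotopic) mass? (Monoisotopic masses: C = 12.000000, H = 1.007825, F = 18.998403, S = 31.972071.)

Atom tally by fragment:
  HSCH2 → C:1 H:3 S:1
  CH2 → C:1 H:2
  CH2 → C:1 H:2
  CH2 → C:1 H:2
  CH2 → C:1 H:2
  CH2 → C:1 H:2
  CH2 → C:1 H:2
  CH2F → C:1 H:2 F:1
Element totals:
  C: 8
  H: 17
  F: 1
  S: 1
Molecular formula: C8H17FS.
  M = 8(12.0) + 17(1.007825) + 18.998403 + 31.972071
    = 96.000000 + 17.133025 + 18.998403 + 31.972071 = 164.103499

164.1035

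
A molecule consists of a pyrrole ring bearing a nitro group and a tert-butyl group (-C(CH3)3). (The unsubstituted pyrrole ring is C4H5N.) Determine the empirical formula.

C4H6NO

Atom tally by fragment:
  pyrrole ring core → C:4 H:5 N:1
  (− 2 ring H displaced by substituents)
  + NO2 → N:1 O:2
  + C(CH3)3 → C:4 H:9
Element totals:
  C: 8
  H: 12
  N: 2
  O: 2
Molecular formula: C8H12N2O2.
gcd of subscripts = 2; dividing each by 2:
  C: 8/2 = 4
  H: 12/2 = 6
  N: 2/2 = 1
  O: 2/2 = 1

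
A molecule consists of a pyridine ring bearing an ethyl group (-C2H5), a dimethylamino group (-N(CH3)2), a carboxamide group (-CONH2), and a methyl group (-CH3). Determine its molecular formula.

C11H17N3O

Atom tally by fragment:
  pyridine ring core → C:5 H:5 N:1
  (− 4 ring H displaced by substituents)
  + C2H5 → C:2 H:5
  + N(CH3)2 → N:1 C:2 H:6
  + CONH2 → C:1 H:2 O:1 N:1
  + CH3 → C:1 H:3
Element totals:
  C: 11
  H: 17
  N: 3
  O: 1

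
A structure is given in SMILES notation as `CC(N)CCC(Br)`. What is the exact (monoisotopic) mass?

165.0153

Atom tally by fragment:
  CH3 → C:1 H:3
  CH(NH2) → C:1 H:3 N:1
  CH2 → C:1 H:2
  CH2 → C:1 H:2
  CH2Br → C:1 H:2 Br:1
Element totals:
  C: 5
  H: 12
  Br: 1
  N: 1
Molecular formula: C5H12BrN.
  M = 5(12.0) + 12(1.007825) + 78.918338 + 14.003074
    = 60.000000 + 12.093900 + 78.918338 + 14.003074 = 165.015312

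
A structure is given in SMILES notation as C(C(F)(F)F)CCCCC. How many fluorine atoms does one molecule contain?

Atom tally by fragment:
  F3CCH2 → C:2 H:2 F:3
  CH2 → C:1 H:2
  CH2 → C:1 H:2
  CH2 → C:1 H:2
  CH2 → C:1 H:2
  CH3 → C:1 H:3
Element totals:
  C: 7
  H: 13
  F: 3

3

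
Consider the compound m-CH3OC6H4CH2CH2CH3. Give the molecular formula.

C10H14O

Atom tally by fragment:
  benzene ring core → C:6 H:6
  (− 2 ring H displaced by substituents)
  + OCH3 → C:1 H:3 O:1
  + CH2CH2CH3 → C:3 H:7
Element totals:
  C: 10
  H: 14
  O: 1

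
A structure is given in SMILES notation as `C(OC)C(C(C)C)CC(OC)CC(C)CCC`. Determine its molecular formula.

Atom tally by fragment:
  CH3OCH2 → C:2 H:5 O:1
  CH(CH(CH3)2) → C:4 H:8
  CH2 → C:1 H:2
  CH(OCH3) → C:2 H:4 O:1
  CH2 → C:1 H:2
  CH(CH3) → C:2 H:4
  CH2 → C:1 H:2
  CH2 → C:1 H:2
  CH3 → C:1 H:3
Element totals:
  C: 15
  H: 32
  O: 2

C15H32O2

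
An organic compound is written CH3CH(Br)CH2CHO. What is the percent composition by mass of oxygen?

10.60%

Atom tally by fragment:
  CH3 → C:1 H:3
  CH(Br) → C:1 H:1 Br:1
  CH2CHO → C:2 H:3 O:1
Element totals:
  C: 4
  H: 7
  Br: 1
  O: 1
Molecular formula: C4H7BrO.
Molar mass = 151.003 g/mol.
Mass from O: 1 × 15.999 = 15.999 g/mol.
%O = 15.999 / 151.003 × 100 = 10.60%.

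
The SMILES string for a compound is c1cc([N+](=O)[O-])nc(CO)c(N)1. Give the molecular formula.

Atom tally by fragment:
  pyridine ring core → C:5 H:5 N:1
  (− 3 ring H displaced by substituents)
  + NO2 → N:1 O:2
  + CH2OH → C:1 H:3 O:1
  + NH2 → N:1 H:2
Element totals:
  C: 6
  H: 7
  N: 3
  O: 3

C6H7N3O3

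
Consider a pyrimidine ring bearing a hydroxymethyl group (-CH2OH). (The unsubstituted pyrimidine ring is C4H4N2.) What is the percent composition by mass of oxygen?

14.53%

Atom tally by fragment:
  pyrimidine ring core → C:4 H:4 N:2
  (− 1 ring H displaced by substituents)
  + CH2OH → C:1 H:3 O:1
Element totals:
  C: 5
  H: 6
  N: 2
  O: 1
Molecular formula: C5H6N2O.
Molar mass = 110.116 g/mol.
Mass from O: 1 × 15.999 = 15.999 g/mol.
%O = 15.999 / 110.116 × 100 = 14.53%.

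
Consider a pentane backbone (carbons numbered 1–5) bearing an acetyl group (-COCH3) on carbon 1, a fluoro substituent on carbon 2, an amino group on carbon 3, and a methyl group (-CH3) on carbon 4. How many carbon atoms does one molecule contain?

Atom tally by fragment:
  CH3COCH2 → C:3 H:5 O:1
  CH(F) → C:1 H:1 F:1
  CH(NH2) → C:1 H:3 N:1
  CH(CH3) → C:2 H:4
  CH3 → C:1 H:3
Element totals:
  C: 8
  H: 16
  F: 1
  N: 1
  O: 1

8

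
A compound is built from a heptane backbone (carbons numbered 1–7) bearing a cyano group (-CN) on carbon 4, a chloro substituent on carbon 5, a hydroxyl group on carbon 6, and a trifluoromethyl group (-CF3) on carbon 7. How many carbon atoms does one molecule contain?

9

Atom tally by fragment:
  CH3 → C:1 H:3
  CH2 → C:1 H:2
  CH2 → C:1 H:2
  CH(CN) → C:2 H:1 N:1
  CH(Cl) → C:1 H:1 Cl:1
  CH(OH) → C:1 H:2 O:1
  CH2CF3 → C:2 H:2 F:3
Element totals:
  C: 9
  H: 13
  Cl: 1
  F: 3
  N: 1
  O: 1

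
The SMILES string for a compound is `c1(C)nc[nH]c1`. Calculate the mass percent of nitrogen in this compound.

34.12%

Atom tally by fragment:
  imidazole ring core → C:3 H:4 N:2
  (− 1 ring H displaced by substituents)
  + CH3 → C:1 H:3
Element totals:
  C: 4
  H: 6
  N: 2
Molecular formula: C4H6N2.
Molar mass = 82.106 g/mol.
Mass from N: 2 × 14.007 = 28.014 g/mol.
%N = 28.014 / 82.106 × 100 = 34.12%.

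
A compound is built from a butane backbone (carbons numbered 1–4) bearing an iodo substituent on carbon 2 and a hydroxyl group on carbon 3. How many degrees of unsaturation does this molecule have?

Atom tally by fragment:
  CH3 → C:1 H:3
  CH(I) → C:1 H:1 I:1
  CH(OH) → C:1 H:2 O:1
  CH3 → C:1 H:3
Element totals:
  C: 4
  H: 9
  I: 1
  O: 1
Molecular formula: C4H9IO.
DoU = (2C + 2 + N − H − X) / 2 = (2·4 + 2 + 0 − 9 − 1) / 2 = 0.

0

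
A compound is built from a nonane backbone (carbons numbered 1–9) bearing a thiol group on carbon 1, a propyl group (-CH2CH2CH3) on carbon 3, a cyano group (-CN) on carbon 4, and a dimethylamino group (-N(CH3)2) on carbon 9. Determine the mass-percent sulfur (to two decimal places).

Atom tally by fragment:
  HSCH2 → C:1 H:3 S:1
  CH2 → C:1 H:2
  CH(CH2CH2CH3) → C:4 H:8
  CH(CN) → C:2 H:1 N:1
  CH2 → C:1 H:2
  CH2 → C:1 H:2
  CH2 → C:1 H:2
  CH2 → C:1 H:2
  CH2N(CH3)2 → C:3 H:8 N:1
Element totals:
  C: 15
  H: 30
  N: 2
  S: 1
Molecular formula: C15H30N2S.
Molar mass = 270.479 g/mol.
Mass from S: 1 × 32.06 = 32.060 g/mol.
%S = 32.060 / 270.479 × 100 = 11.85%.

11.85%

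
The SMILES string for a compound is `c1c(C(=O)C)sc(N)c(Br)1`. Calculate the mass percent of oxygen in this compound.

Atom tally by fragment:
  thiophene ring core → C:4 H:4 S:1
  (− 3 ring H displaced by substituents)
  + COCH3 → C:2 H:3 O:1
  + NH2 → N:1 H:2
  + Br → Br:1
Element totals:
  C: 6
  H: 6
  Br: 1
  N: 1
  O: 1
  S: 1
Molecular formula: C6H6BrNOS.
Molar mass = 220.084 g/mol.
Mass from O: 1 × 15.999 = 15.999 g/mol.
%O = 15.999 / 220.084 × 100 = 7.27%.

7.27%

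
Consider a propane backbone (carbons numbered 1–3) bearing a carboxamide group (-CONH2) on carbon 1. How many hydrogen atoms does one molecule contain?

Atom tally by fragment:
  H2NOCCH2 → C:2 H:4 O:1 N:1
  CH2 → C:1 H:2
  CH3 → C:1 H:3
Element totals:
  C: 4
  H: 9
  N: 1
  O: 1

9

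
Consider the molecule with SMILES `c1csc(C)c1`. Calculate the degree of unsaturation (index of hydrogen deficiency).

Atom tally by fragment:
  thiophene ring core → C:4 H:4 S:1
  (− 1 ring H displaced by substituents)
  + CH3 → C:1 H:3
Element totals:
  C: 5
  H: 6
  S: 1
Molecular formula: C5H6S.
DoU = (2C + 2 + N − H − X) / 2 = (2·5 + 2 + 0 − 6 − 0) / 2 = 3.

3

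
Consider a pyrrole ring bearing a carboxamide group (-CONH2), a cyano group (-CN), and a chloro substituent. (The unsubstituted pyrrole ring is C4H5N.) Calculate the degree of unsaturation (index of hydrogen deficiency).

Atom tally by fragment:
  pyrrole ring core → C:4 H:5 N:1
  (− 3 ring H displaced by substituents)
  + CONH2 → C:1 H:2 O:1 N:1
  + CN → C:1 N:1
  + Cl → Cl:1
Element totals:
  C: 6
  H: 4
  Cl: 1
  N: 3
  O: 1
Molecular formula: C6H4ClN3O.
DoU = (2C + 2 + N − H − X) / 2 = (2·6 + 2 + 3 − 4 − 1) / 2 = 6.

6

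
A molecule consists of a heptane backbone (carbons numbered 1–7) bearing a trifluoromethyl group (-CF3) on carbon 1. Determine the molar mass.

168.20 g/mol

Atom tally by fragment:
  F3CCH2 → C:2 H:2 F:3
  CH2 → C:1 H:2
  CH2 → C:1 H:2
  CH2 → C:1 H:2
  CH2 → C:1 H:2
  CH2 → C:1 H:2
  CH3 → C:1 H:3
Element totals:
  C: 8
  H: 15
  F: 3
Molecular formula: C8H15F3.
  M = 8(12.011) + 15(1.008) + 3(18.998)
    = 96.088 + 15.120 + 56.994 = 168.202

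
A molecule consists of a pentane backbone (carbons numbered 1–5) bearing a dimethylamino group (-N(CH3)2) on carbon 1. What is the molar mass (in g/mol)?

115.22 g/mol

Atom tally by fragment:
  (CH3)2NCH2 → C:3 H:8 N:1
  CH2 → C:1 H:2
  CH2 → C:1 H:2
  CH2 → C:1 H:2
  CH3 → C:1 H:3
Element totals:
  C: 7
  H: 17
  N: 1
Molecular formula: C7H17N.
  M = 7(12.011) + 17(1.008) + 14.007
    = 84.077 + 17.136 + 14.007 = 115.220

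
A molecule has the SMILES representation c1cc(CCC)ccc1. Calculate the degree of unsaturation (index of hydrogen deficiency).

Atom tally by fragment:
  benzene ring core → C:6 H:6
  (− 1 ring H displaced by substituents)
  + CH2CH2CH3 → C:3 H:7
Element totals:
  C: 9
  H: 12
Molecular formula: C9H12.
DoU = (2C + 2 + N − H − X) / 2 = (2·9 + 2 + 0 − 12 − 0) / 2 = 4.

4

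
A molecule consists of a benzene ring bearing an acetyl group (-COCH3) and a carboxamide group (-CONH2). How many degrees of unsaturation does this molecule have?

6

Atom tally by fragment:
  benzene ring core → C:6 H:6
  (− 2 ring H displaced by substituents)
  + COCH3 → C:2 H:3 O:1
  + CONH2 → C:1 H:2 O:1 N:1
Element totals:
  C: 9
  H: 9
  N: 1
  O: 2
Molecular formula: C9H9NO2.
DoU = (2C + 2 + N − H − X) / 2 = (2·9 + 2 + 1 − 9 − 0) / 2 = 6.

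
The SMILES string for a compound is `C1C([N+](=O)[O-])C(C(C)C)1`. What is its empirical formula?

Atom tally by fragment:
  cyclopropane ring core → C:3 H:6
  (− 2 ring H displaced by substituents)
  + NO2 → N:1 O:2
  + CH(CH3)2 → C:3 H:7
Element totals:
  C: 6
  H: 11
  N: 1
  O: 2
Molecular formula: C6H11NO2.
gcd of subscripts (6, 11, 1, 2) = 1, so the empirical formula equals the molecular formula.

C6H11NO2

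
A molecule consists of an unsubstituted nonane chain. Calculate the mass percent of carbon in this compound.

84.28%

Atom tally by fragment:
  CH3 → C:1 H:3
  CH2 → C:1 H:2
  CH2 → C:1 H:2
  CH2 → C:1 H:2
  CH2 → C:1 H:2
  CH2 → C:1 H:2
  CH2 → C:1 H:2
  CH2 → C:1 H:2
  CH3 → C:1 H:3
Element totals:
  C: 9
  H: 20
Molecular formula: C9H20.
Molar mass = 128.259 g/mol.
Mass from C: 9 × 12.011 = 108.099 g/mol.
%C = 108.099 / 128.259 × 100 = 84.28%.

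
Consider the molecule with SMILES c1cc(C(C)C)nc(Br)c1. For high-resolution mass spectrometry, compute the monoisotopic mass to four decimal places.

198.9997

Atom tally by fragment:
  pyridine ring core → C:5 H:5 N:1
  (− 2 ring H displaced by substituents)
  + CH(CH3)2 → C:3 H:7
  + Br → Br:1
Element totals:
  C: 8
  H: 10
  Br: 1
  N: 1
Molecular formula: C8H10BrN.
  M = 8(12.0) + 10(1.007825) + 78.918338 + 14.003074
    = 96.000000 + 10.078250 + 78.918338 + 14.003074 = 198.999662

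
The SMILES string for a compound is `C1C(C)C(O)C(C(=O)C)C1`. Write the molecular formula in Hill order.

Atom tally by fragment:
  cyclopentane ring core → C:5 H:10
  (− 3 ring H displaced by substituents)
  + CH3 → C:1 H:3
  + OH → O:1 H:1
  + COCH3 → C:2 H:3 O:1
Element totals:
  C: 8
  H: 14
  O: 2

C8H14O2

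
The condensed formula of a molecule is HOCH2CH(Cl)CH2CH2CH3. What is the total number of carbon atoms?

Element totals:
  C: 5
  H: 11
  Cl: 1
  O: 1

5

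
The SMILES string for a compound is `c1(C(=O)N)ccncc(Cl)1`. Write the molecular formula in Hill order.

Atom tally by fragment:
  pyridine ring core → C:5 H:5 N:1
  (− 2 ring H displaced by substituents)
  + CONH2 → C:1 H:2 O:1 N:1
  + Cl → Cl:1
Element totals:
  C: 6
  H: 5
  Cl: 1
  N: 2
  O: 1

C6H5ClN2O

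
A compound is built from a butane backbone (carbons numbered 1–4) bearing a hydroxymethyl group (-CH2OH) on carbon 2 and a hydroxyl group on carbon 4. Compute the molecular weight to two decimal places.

Atom tally by fragment:
  CH3 → C:1 H:3
  CH(CH2OH) → C:2 H:4 O:1
  CH2 → C:1 H:2
  CH2OH → C:1 H:3 O:1
Element totals:
  C: 5
  H: 12
  O: 2
Molecular formula: C5H12O2.
  M = 5(12.011) + 12(1.008) + 2(15.999)
    = 60.055 + 12.096 + 31.998 = 104.149

104.15 g/mol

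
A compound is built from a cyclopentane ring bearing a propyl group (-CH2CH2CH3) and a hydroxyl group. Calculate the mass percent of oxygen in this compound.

12.48%

Atom tally by fragment:
  cyclopentane ring core → C:5 H:10
  (− 2 ring H displaced by substituents)
  + CH2CH2CH3 → C:3 H:7
  + OH → O:1 H:1
Element totals:
  C: 8
  H: 16
  O: 1
Molecular formula: C8H16O.
Molar mass = 128.215 g/mol.
Mass from O: 1 × 15.999 = 15.999 g/mol.
%O = 15.999 / 128.215 × 100 = 12.48%.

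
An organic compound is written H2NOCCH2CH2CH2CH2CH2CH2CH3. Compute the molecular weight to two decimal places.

Element totals:
  C: 8
  H: 17
  N: 1
  O: 1
Molecular formula: C8H17NO.
  M = 8(12.011) + 17(1.008) + 14.007 + 15.999
    = 96.088 + 17.136 + 14.007 + 15.999 = 143.230

143.23 g/mol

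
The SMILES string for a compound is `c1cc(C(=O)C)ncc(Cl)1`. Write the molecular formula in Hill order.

C7H6ClNO

Atom tally by fragment:
  pyridine ring core → C:5 H:5 N:1
  (− 2 ring H displaced by substituents)
  + COCH3 → C:2 H:3 O:1
  + Cl → Cl:1
Element totals:
  C: 7
  H: 6
  Cl: 1
  N: 1
  O: 1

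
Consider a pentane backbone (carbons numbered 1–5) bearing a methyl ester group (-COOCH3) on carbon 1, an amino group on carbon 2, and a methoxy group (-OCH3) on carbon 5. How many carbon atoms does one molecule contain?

Atom tally by fragment:
  CH3OOCCH2 → C:3 H:5 O:2
  CH(NH2) → C:1 H:3 N:1
  CH2 → C:1 H:2
  CH2 → C:1 H:2
  CH2OCH3 → C:2 H:5 O:1
Element totals:
  C: 8
  H: 17
  N: 1
  O: 3

8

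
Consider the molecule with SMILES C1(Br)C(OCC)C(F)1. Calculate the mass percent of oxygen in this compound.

Atom tally by fragment:
  cyclopropane ring core → C:3 H:6
  (− 3 ring H displaced by substituents)
  + Br → Br:1
  + OC2H5 → C:2 H:5 O:1
  + F → F:1
Element totals:
  C: 5
  H: 8
  Br: 1
  F: 1
  O: 1
Molecular formula: C5H8BrFO.
Molar mass = 183.020 g/mol.
Mass from O: 1 × 15.999 = 15.999 g/mol.
%O = 15.999 / 183.020 × 100 = 8.74%.

8.74%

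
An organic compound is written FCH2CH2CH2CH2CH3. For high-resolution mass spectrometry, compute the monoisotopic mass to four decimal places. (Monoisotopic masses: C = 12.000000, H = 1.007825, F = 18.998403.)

Atom tally by fragment:
  FCH2 → C:1 H:2 F:1
  CH2 → C:1 H:2
  CH2 → C:1 H:2
  CH2 → C:1 H:2
  CH3 → C:1 H:3
Element totals:
  C: 5
  H: 11
  F: 1
Molecular formula: C5H11F.
  M = 5(12.0) + 11(1.007825) + 18.998403
    = 60.000000 + 11.086075 + 18.998403 = 90.084478

90.0845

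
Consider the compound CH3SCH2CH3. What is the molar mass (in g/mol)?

76.16 g/mol

Atom tally by fragment:
  CH3SCH2 → C:2 H:5 S:1
  CH3 → C:1 H:3
Element totals:
  C: 3
  H: 8
  S: 1
Molecular formula: C3H8S.
  M = 3(12.011) + 8(1.008) + 32.06
    = 36.033 + 8.064 + 32.060 = 76.157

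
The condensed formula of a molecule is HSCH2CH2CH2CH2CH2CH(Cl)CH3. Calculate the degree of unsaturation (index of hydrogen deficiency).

0

Element totals:
  C: 7
  H: 15
  Cl: 1
  S: 1
Molecular formula: C7H15ClS.
DoU = (2C + 2 + N − H − X) / 2 = (2·7 + 2 + 0 − 15 − 1) / 2 = 0.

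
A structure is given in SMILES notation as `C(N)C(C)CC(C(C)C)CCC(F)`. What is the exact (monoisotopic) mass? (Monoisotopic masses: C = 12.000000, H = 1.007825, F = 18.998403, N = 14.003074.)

189.1893

Atom tally by fragment:
  H2NCH2 → C:1 H:4 N:1
  CH(CH3) → C:2 H:4
  CH2 → C:1 H:2
  CH(CH(CH3)2) → C:4 H:8
  CH2 → C:1 H:2
  CH2 → C:1 H:2
  CH2F → C:1 H:2 F:1
Element totals:
  C: 11
  H: 24
  F: 1
  N: 1
Molecular formula: C11H24FN.
  M = 11(12.0) + 24(1.007825) + 18.998403 + 14.003074
    = 132.000000 + 24.187800 + 18.998403 + 14.003074 = 189.189277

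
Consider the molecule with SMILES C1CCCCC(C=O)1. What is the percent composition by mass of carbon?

74.95%

Atom tally by fragment:
  cyclohexane ring core → C:6 H:12
  (− 1 ring H displaced by substituents)
  + CHO → C:1 H:1 O:1
Element totals:
  C: 7
  H: 12
  O: 1
Molecular formula: C7H12O.
Molar mass = 112.172 g/mol.
Mass from C: 7 × 12.011 = 84.077 g/mol.
%C = 84.077 / 112.172 × 100 = 74.95%.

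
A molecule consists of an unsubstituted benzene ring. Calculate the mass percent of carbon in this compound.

Atom tally by fragment:
  benzene ring core → C:6 H:6
Element totals:
  C: 6
  H: 6
Molecular formula: C6H6.
Molar mass = 78.114 g/mol.
Mass from C: 6 × 12.011 = 72.066 g/mol.
%C = 72.066 / 78.114 × 100 = 92.26%.

92.26%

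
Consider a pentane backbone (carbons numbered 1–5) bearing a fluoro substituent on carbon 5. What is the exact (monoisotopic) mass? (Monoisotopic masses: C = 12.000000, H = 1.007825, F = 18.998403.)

Atom tally by fragment:
  CH3 → C:1 H:3
  CH2 → C:1 H:2
  CH2 → C:1 H:2
  CH2 → C:1 H:2
  CH2F → C:1 H:2 F:1
Element totals:
  C: 5
  H: 11
  F: 1
Molecular formula: C5H11F.
  M = 5(12.0) + 11(1.007825) + 18.998403
    = 60.000000 + 11.086075 + 18.998403 = 90.084478

90.0845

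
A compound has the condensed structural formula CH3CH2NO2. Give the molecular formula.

Element totals:
  C: 2
  H: 5
  N: 1
  O: 2

C2H5NO2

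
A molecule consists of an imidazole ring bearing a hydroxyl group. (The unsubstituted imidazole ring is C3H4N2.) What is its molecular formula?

C3H4N2O

Atom tally by fragment:
  imidazole ring core → C:3 H:4 N:2
  (− 1 ring H displaced by substituents)
  + OH → O:1 H:1
Element totals:
  C: 3
  H: 4
  N: 2
  O: 1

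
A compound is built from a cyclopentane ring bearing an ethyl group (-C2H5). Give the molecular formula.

C7H14

Atom tally by fragment:
  cyclopentane ring core → C:5 H:10
  (− 1 ring H displaced by substituents)
  + C2H5 → C:2 H:5
Element totals:
  C: 7
  H: 14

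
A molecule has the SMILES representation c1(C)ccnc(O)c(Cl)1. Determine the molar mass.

Atom tally by fragment:
  pyridine ring core → C:5 H:5 N:1
  (− 3 ring H displaced by substituents)
  + CH3 → C:1 H:3
  + OH → O:1 H:1
  + Cl → Cl:1
Element totals:
  C: 6
  H: 6
  Cl: 1
  N: 1
  O: 1
Molecular formula: C6H6ClNO.
  M = 6(12.011) + 6(1.008) + 35.45 + 14.007 + 15.999
    = 72.066 + 6.048 + 35.450 + 14.007 + 15.999 = 143.570

143.57 g/mol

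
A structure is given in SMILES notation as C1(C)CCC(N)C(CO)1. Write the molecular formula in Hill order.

Atom tally by fragment:
  cyclopentane ring core → C:5 H:10
  (− 3 ring H displaced by substituents)
  + CH3 → C:1 H:3
  + NH2 → N:1 H:2
  + CH2OH → C:1 H:3 O:1
Element totals:
  C: 7
  H: 15
  N: 1
  O: 1

C7H15NO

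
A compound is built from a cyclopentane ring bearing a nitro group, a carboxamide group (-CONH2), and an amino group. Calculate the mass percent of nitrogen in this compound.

Atom tally by fragment:
  cyclopentane ring core → C:5 H:10
  (− 3 ring H displaced by substituents)
  + NO2 → N:1 O:2
  + CONH2 → C:1 H:2 O:1 N:1
  + NH2 → N:1 H:2
Element totals:
  C: 6
  H: 11
  N: 3
  O: 3
Molecular formula: C6H11N3O3.
Molar mass = 173.172 g/mol.
Mass from N: 3 × 14.007 = 42.021 g/mol.
%N = 42.021 / 173.172 × 100 = 24.27%.

24.27%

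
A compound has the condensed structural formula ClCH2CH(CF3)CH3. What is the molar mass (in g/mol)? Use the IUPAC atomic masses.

Atom tally by fragment:
  ClCH2 → C:1 H:2 Cl:1
  CH(CF3) → C:2 H:1 F:3
  CH3 → C:1 H:3
Element totals:
  C: 4
  H: 6
  Cl: 1
  F: 3
Molecular formula: C4H6ClF3.
  M = 4(12.011) + 6(1.008) + 35.45 + 3(18.998)
    = 48.044 + 6.048 + 35.450 + 56.994 = 146.536

146.54 g/mol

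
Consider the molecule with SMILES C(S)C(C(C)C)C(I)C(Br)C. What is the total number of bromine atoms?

Atom tally by fragment:
  HSCH2 → C:1 H:3 S:1
  CH(CH(CH3)2) → C:4 H:8
  CH(I) → C:1 H:1 I:1
  CH(Br) → C:1 H:1 Br:1
  CH3 → C:1 H:3
Element totals:
  C: 8
  H: 16
  Br: 1
  I: 1
  S: 1

1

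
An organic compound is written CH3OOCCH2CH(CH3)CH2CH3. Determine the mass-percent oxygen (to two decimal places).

Atom tally by fragment:
  CH3OOCCH2 → C:3 H:5 O:2
  CH(CH3) → C:2 H:4
  CH2 → C:1 H:2
  CH3 → C:1 H:3
Element totals:
  C: 7
  H: 14
  O: 2
Molecular formula: C7H14O2.
Molar mass = 130.187 g/mol.
Mass from O: 2 × 15.999 = 31.998 g/mol.
%O = 31.998 / 130.187 × 100 = 24.58%.

24.58%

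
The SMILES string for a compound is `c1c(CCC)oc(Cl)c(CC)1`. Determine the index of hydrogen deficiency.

3

Atom tally by fragment:
  furan ring core → C:4 H:4 O:1
  (− 3 ring H displaced by substituents)
  + CH2CH2CH3 → C:3 H:7
  + Cl → Cl:1
  + C2H5 → C:2 H:5
Element totals:
  C: 9
  H: 13
  Cl: 1
  O: 1
Molecular formula: C9H13ClO.
DoU = (2C + 2 + N − H − X) / 2 = (2·9 + 2 + 0 − 13 − 1) / 2 = 3.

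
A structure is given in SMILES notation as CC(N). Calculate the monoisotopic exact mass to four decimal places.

45.0578

Atom tally by fragment:
  CH3 → C:1 H:3
  CH2NH2 → C:1 H:4 N:1
Element totals:
  C: 2
  H: 7
  N: 1
Molecular formula: C2H7N.
  M = 2(12.0) + 7(1.007825) + 14.003074
    = 24.000000 + 7.054775 + 14.003074 = 45.057849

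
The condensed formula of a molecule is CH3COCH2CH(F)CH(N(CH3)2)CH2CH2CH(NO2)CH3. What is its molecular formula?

Atom tally by fragment:
  CH3COCH2 → C:3 H:5 O:1
  CH(F) → C:1 H:1 F:1
  CH(N(CH3)2) → C:3 H:7 N:1
  CH2 → C:1 H:2
  CH2 → C:1 H:2
  CH(NO2) → C:1 H:1 N:1 O:2
  CH3 → C:1 H:3
Element totals:
  C: 11
  H: 21
  F: 1
  N: 2
  O: 3

C11H21FN2O3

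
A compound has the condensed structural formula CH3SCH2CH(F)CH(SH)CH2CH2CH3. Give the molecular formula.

Atom tally by fragment:
  CH3SCH2 → C:2 H:5 S:1
  CH(F) → C:1 H:1 F:1
  CH(SH) → C:1 H:2 S:1
  CH2 → C:1 H:2
  CH2 → C:1 H:2
  CH3 → C:1 H:3
Element totals:
  C: 7
  H: 15
  F: 1
  S: 2

C7H15FS2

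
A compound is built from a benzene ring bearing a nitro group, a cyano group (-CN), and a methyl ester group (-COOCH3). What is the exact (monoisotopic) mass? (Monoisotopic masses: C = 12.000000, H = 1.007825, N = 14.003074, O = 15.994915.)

Atom tally by fragment:
  benzene ring core → C:6 H:6
  (− 3 ring H displaced by substituents)
  + NO2 → N:1 O:2
  + CN → C:1 N:1
  + COOCH3 → C:2 H:3 O:2
Element totals:
  C: 9
  H: 6
  N: 2
  O: 4
Molecular formula: C9H6N2O4.
  M = 9(12.0) + 6(1.007825) + 2(14.003074) + 4(15.994915)
    = 108.000000 + 6.046950 + 28.006148 + 63.979660 = 206.032758

206.0328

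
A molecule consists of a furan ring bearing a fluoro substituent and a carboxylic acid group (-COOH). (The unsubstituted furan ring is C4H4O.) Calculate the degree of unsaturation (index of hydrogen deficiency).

4

Atom tally by fragment:
  furan ring core → C:4 H:4 O:1
  (− 2 ring H displaced by substituents)
  + F → F:1
  + COOH → C:1 H:1 O:2
Element totals:
  C: 5
  H: 3
  F: 1
  O: 3
Molecular formula: C5H3FO3.
DoU = (2C + 2 + N − H − X) / 2 = (2·5 + 2 + 0 − 3 − 1) / 2 = 4.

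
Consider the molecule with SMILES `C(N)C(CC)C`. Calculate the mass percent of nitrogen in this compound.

16.07%

Atom tally by fragment:
  H2NCH2 → C:1 H:4 N:1
  CH(C2H5) → C:3 H:6
  CH3 → C:1 H:3
Element totals:
  C: 5
  H: 13
  N: 1
Molecular formula: C5H13N.
Molar mass = 87.166 g/mol.
Mass from N: 1 × 14.007 = 14.007 g/mol.
%N = 14.007 / 87.166 × 100 = 16.07%.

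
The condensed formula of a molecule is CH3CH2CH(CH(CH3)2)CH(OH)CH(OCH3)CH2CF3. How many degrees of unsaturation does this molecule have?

0

Atom tally by fragment:
  CH3 → C:1 H:3
  CH2 → C:1 H:2
  CH(CH(CH3)2) → C:4 H:8
  CH(OH) → C:1 H:2 O:1
  CH(OCH3) → C:2 H:4 O:1
  CH2CF3 → C:2 H:2 F:3
Element totals:
  C: 11
  H: 21
  F: 3
  O: 2
Molecular formula: C11H21F3O2.
DoU = (2C + 2 + N − H − X) / 2 = (2·11 + 2 + 0 − 21 − 3) / 2 = 0.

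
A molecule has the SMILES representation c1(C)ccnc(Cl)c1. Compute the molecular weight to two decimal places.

Atom tally by fragment:
  pyridine ring core → C:5 H:5 N:1
  (− 2 ring H displaced by substituents)
  + CH3 → C:1 H:3
  + Cl → Cl:1
Element totals:
  C: 6
  H: 6
  Cl: 1
  N: 1
Molecular formula: C6H6ClN.
  M = 6(12.011) + 6(1.008) + 35.45 + 14.007
    = 72.066 + 6.048 + 35.450 + 14.007 = 127.571

127.57 g/mol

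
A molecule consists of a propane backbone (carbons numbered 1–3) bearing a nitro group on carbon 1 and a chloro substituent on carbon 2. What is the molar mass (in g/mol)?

Atom tally by fragment:
  O2NCH2 → C:1 H:2 N:1 O:2
  CH(Cl) → C:1 H:1 Cl:1
  CH3 → C:1 H:3
Element totals:
  C: 3
  H: 6
  Cl: 1
  N: 1
  O: 2
Molecular formula: C3H6ClNO2.
  M = 3(12.011) + 6(1.008) + 35.45 + 14.007 + 2(15.999)
    = 36.033 + 6.048 + 35.450 + 14.007 + 31.998 = 123.536

123.54 g/mol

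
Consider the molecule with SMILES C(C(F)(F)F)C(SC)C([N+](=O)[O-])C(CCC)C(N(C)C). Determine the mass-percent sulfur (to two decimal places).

Atom tally by fragment:
  F3CCH2 → C:2 H:2 F:3
  CH(SCH3) → C:2 H:4 S:1
  CH(NO2) → C:1 H:1 N:1 O:2
  CH(CH2CH2CH3) → C:4 H:8
  CH2N(CH3)2 → C:3 H:8 N:1
Element totals:
  C: 12
  H: 23
  F: 3
  N: 2
  O: 2
  S: 1
Molecular formula: C12H23F3N2O2S.
Molar mass = 316.382 g/mol.
Mass from S: 1 × 32.06 = 32.060 g/mol.
%S = 32.060 / 316.382 × 100 = 10.13%.

10.13%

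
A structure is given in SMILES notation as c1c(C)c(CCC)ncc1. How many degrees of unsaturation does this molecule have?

4

Atom tally by fragment:
  pyridine ring core → C:5 H:5 N:1
  (− 2 ring H displaced by substituents)
  + CH3 → C:1 H:3
  + CH2CH2CH3 → C:3 H:7
Element totals:
  C: 9
  H: 13
  N: 1
Molecular formula: C9H13N.
DoU = (2C + 2 + N − H − X) / 2 = (2·9 + 2 + 1 − 13 − 0) / 2 = 4.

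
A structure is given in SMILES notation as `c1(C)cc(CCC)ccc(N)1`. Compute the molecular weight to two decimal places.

149.24 g/mol

Atom tally by fragment:
  benzene ring core → C:6 H:6
  (− 3 ring H displaced by substituents)
  + CH3 → C:1 H:3
  + CH2CH2CH3 → C:3 H:7
  + NH2 → N:1 H:2
Element totals:
  C: 10
  H: 15
  N: 1
Molecular formula: C10H15N.
  M = 10(12.011) + 15(1.008) + 14.007
    = 120.110 + 15.120 + 14.007 = 149.237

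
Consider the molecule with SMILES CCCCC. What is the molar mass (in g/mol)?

72.15 g/mol

Atom tally by fragment:
  CH3 → C:1 H:3
  CH2 → C:1 H:2
  CH2 → C:1 H:2
  CH2 → C:1 H:2
  CH3 → C:1 H:3
Element totals:
  C: 5
  H: 12
Molecular formula: C5H12.
  M = 5(12.011) + 12(1.008)
    = 60.055 + 12.096 = 72.151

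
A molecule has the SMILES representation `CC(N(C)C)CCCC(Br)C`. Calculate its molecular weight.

Atom tally by fragment:
  CH3 → C:1 H:3
  CH(N(CH3)2) → C:3 H:7 N:1
  CH2 → C:1 H:2
  CH2 → C:1 H:2
  CH2 → C:1 H:2
  CH(Br) → C:1 H:1 Br:1
  CH3 → C:1 H:3
Element totals:
  C: 9
  H: 20
  Br: 1
  N: 1
Molecular formula: C9H20BrN.
  M = 9(12.011) + 20(1.008) + 79.904 + 14.007
    = 108.099 + 20.160 + 79.904 + 14.007 = 222.170

222.17 g/mol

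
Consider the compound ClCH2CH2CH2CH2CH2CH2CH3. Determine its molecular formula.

C7H15Cl

Element totals:
  C: 7
  H: 15
  Cl: 1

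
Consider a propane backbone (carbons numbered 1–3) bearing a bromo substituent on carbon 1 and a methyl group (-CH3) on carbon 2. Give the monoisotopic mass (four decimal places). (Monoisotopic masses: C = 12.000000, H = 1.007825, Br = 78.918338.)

Atom tally by fragment:
  BrCH2 → C:1 H:2 Br:1
  CH(CH3) → C:2 H:4
  CH3 → C:1 H:3
Element totals:
  C: 4
  H: 9
  Br: 1
Molecular formula: C4H9Br.
  M = 4(12.0) + 9(1.007825) + 78.918338
    = 48.000000 + 9.070425 + 78.918338 = 135.988763

135.9888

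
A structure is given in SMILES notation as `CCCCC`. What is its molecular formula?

Atom tally by fragment:
  CH3 → C:1 H:3
  CH2 → C:1 H:2
  CH2 → C:1 H:2
  CH2 → C:1 H:2
  CH3 → C:1 H:3
Element totals:
  C: 5
  H: 12

C5H12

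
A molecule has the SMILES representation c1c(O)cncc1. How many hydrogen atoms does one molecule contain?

Atom tally by fragment:
  pyridine ring core → C:5 H:5 N:1
  (− 1 ring H displaced by substituents)
  + OH → O:1 H:1
Element totals:
  C: 5
  H: 5
  N: 1
  O: 1

5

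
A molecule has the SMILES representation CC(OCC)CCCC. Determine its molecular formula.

Atom tally by fragment:
  CH3 → C:1 H:3
  CH(OC2H5) → C:3 H:6 O:1
  CH2 → C:1 H:2
  CH2 → C:1 H:2
  CH2 → C:1 H:2
  CH3 → C:1 H:3
Element totals:
  C: 8
  H: 18
  O: 1

C8H18O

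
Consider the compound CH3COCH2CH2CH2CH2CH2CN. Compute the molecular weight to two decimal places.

139.20 g/mol

Atom tally by fragment:
  CH3COCH2 → C:3 H:5 O:1
  CH2 → C:1 H:2
  CH2 → C:1 H:2
  CH2 → C:1 H:2
  CH2CN → C:2 H:2 N:1
Element totals:
  C: 8
  H: 13
  N: 1
  O: 1
Molecular formula: C8H13NO.
  M = 8(12.011) + 13(1.008) + 14.007 + 15.999
    = 96.088 + 13.104 + 14.007 + 15.999 = 139.198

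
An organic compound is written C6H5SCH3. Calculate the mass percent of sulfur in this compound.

25.81%

Element totals:
  C: 7
  H: 8
  S: 1
Molecular formula: C7H8S.
Molar mass = 124.201 g/mol.
Mass from S: 1 × 32.06 = 32.060 g/mol.
%S = 32.060 / 124.201 × 100 = 25.81%.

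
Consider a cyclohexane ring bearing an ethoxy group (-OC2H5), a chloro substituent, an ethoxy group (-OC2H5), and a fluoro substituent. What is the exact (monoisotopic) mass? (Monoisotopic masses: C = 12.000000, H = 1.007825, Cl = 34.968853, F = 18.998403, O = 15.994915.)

224.0979

Atom tally by fragment:
  cyclohexane ring core → C:6 H:12
  (− 4 ring H displaced by substituents)
  + OC2H5 → C:2 H:5 O:1
  + Cl → Cl:1
  + OC2H5 → C:2 H:5 O:1
  + F → F:1
Element totals:
  C: 10
  H: 18
  Cl: 1
  F: 1
  O: 2
Molecular formula: C10H18ClFO2.
  M = 10(12.0) + 18(1.007825) + 34.968853 + 18.998403 + 2(15.994915)
    = 120.000000 + 18.140850 + 34.968853 + 18.998403 + 31.989830 = 224.097936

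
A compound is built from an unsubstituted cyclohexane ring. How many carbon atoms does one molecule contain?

Atom tally by fragment:
  cyclohexane ring core → C:6 H:12
Element totals:
  C: 6
  H: 12

6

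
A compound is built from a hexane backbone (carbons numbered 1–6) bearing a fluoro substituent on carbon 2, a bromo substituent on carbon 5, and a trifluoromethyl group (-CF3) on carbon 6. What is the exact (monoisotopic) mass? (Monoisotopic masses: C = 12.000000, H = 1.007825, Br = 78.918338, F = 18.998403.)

Atom tally by fragment:
  CH3 → C:1 H:3
  CH(F) → C:1 H:1 F:1
  CH2 → C:1 H:2
  CH2 → C:1 H:2
  CH(Br) → C:1 H:1 Br:1
  CH2CF3 → C:2 H:2 F:3
Element totals:
  C: 7
  H: 11
  Br: 1
  F: 4
Molecular formula: C7H11BrF4.
  M = 7(12.0) + 11(1.007825) + 78.918338 + 4(18.998403)
    = 84.000000 + 11.086075 + 78.918338 + 75.993612 = 249.998025

249.9980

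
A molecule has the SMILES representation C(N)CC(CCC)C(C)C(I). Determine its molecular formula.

Atom tally by fragment:
  H2NCH2 → C:1 H:4 N:1
  CH2 → C:1 H:2
  CH(CH2CH2CH3) → C:4 H:8
  CH(CH3) → C:2 H:4
  CH2I → C:1 H:2 I:1
Element totals:
  C: 9
  H: 20
  I: 1
  N: 1

C9H20IN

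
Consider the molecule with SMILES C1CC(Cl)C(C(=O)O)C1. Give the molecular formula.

C6H9ClO2

Atom tally by fragment:
  cyclopentane ring core → C:5 H:10
  (− 2 ring H displaced by substituents)
  + Cl → Cl:1
  + COOH → C:1 H:1 O:2
Element totals:
  C: 6
  H: 9
  Cl: 1
  O: 2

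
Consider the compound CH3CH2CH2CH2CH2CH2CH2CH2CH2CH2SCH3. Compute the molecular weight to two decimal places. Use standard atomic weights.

Atom tally by fragment:
  CH3 → C:1 H:3
  CH2 → C:1 H:2
  CH2 → C:1 H:2
  CH2 → C:1 H:2
  CH2 → C:1 H:2
  CH2 → C:1 H:2
  CH2 → C:1 H:2
  CH2 → C:1 H:2
  CH2 → C:1 H:2
  CH2SCH3 → C:2 H:5 S:1
Element totals:
  C: 11
  H: 24
  S: 1
Molecular formula: C11H24S.
  M = 11(12.011) + 24(1.008) + 32.06
    = 132.121 + 24.192 + 32.060 = 188.373

188.37 g/mol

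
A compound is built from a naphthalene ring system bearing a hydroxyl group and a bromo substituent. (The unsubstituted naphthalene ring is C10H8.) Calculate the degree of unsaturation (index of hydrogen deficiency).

7

Atom tally by fragment:
  naphthalene ring system core → C:10 H:8
  (− 2 ring H displaced by substituents)
  + OH → O:1 H:1
  + Br → Br:1
Element totals:
  C: 10
  H: 7
  Br: 1
  O: 1
Molecular formula: C10H7BrO.
DoU = (2C + 2 + N − H − X) / 2 = (2·10 + 2 + 0 − 7 − 1) / 2 = 7.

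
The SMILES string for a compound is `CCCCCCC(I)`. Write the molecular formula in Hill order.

Atom tally by fragment:
  CH3 → C:1 H:3
  CH2 → C:1 H:2
  CH2 → C:1 H:2
  CH2 → C:1 H:2
  CH2 → C:1 H:2
  CH2 → C:1 H:2
  CH2I → C:1 H:2 I:1
Element totals:
  C: 7
  H: 15
  I: 1

C7H15I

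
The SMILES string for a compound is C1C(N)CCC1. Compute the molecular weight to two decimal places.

85.15 g/mol

Atom tally by fragment:
  cyclopentane ring core → C:5 H:10
  (− 1 ring H displaced by substituents)
  + NH2 → N:1 H:2
Element totals:
  C: 5
  H: 11
  N: 1
Molecular formula: C5H11N.
  M = 5(12.011) + 11(1.008) + 14.007
    = 60.055 + 11.088 + 14.007 = 85.150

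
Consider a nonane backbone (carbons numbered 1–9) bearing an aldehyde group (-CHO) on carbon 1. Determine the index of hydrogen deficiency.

Atom tally by fragment:
  OHCCH2 → C:2 H:3 O:1
  CH2 → C:1 H:2
  CH2 → C:1 H:2
  CH2 → C:1 H:2
  CH2 → C:1 H:2
  CH2 → C:1 H:2
  CH2 → C:1 H:2
  CH2 → C:1 H:2
  CH3 → C:1 H:3
Element totals:
  C: 10
  H: 20
  O: 1
Molecular formula: C10H20O.
DoU = (2C + 2 + N − H − X) / 2 = (2·10 + 2 + 0 − 20 − 0) / 2 = 1.

1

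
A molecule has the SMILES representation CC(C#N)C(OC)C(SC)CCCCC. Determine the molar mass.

229.38 g/mol

Atom tally by fragment:
  CH3 → C:1 H:3
  CH(CN) → C:2 H:1 N:1
  CH(OCH3) → C:2 H:4 O:1
  CH(SCH3) → C:2 H:4 S:1
  CH2 → C:1 H:2
  CH2 → C:1 H:2
  CH2 → C:1 H:2
  CH2 → C:1 H:2
  CH3 → C:1 H:3
Element totals:
  C: 12
  H: 23
  N: 1
  O: 1
  S: 1
Molecular formula: C12H23NOS.
  M = 12(12.011) + 23(1.008) + 14.007 + 15.999 + 32.06
    = 144.132 + 23.184 + 14.007 + 15.999 + 32.060 = 229.382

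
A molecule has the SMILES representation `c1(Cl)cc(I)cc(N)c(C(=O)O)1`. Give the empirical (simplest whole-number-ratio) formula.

Atom tally by fragment:
  benzene ring core → C:6 H:6
  (− 4 ring H displaced by substituents)
  + Cl → Cl:1
  + I → I:1
  + NH2 → N:1 H:2
  + COOH → C:1 H:1 O:2
Element totals:
  C: 7
  H: 5
  Cl: 1
  I: 1
  N: 1
  O: 2
Molecular formula: C7H5ClINO2.
gcd of subscripts (7, 1, 5, 1, 1, 2) = 1, so the empirical formula equals the molecular formula.

C7H5ClINO2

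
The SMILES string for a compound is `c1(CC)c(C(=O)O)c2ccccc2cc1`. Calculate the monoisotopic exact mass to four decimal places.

200.0837

Atom tally by fragment:
  naphthalene ring system core → C:10 H:8
  (− 2 ring H displaced by substituents)
  + C2H5 → C:2 H:5
  + COOH → C:1 H:1 O:2
Element totals:
  C: 13
  H: 12
  O: 2
Molecular formula: C13H12O2.
  M = 13(12.0) + 12(1.007825) + 2(15.994915)
    = 156.000000 + 12.093900 + 31.989830 = 200.083730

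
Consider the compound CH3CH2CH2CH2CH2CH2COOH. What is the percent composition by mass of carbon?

64.58%

Atom tally by fragment:
  CH3 → C:1 H:3
  CH2 → C:1 H:2
  CH2 → C:1 H:2
  CH2 → C:1 H:2
  CH2 → C:1 H:2
  CH2COOH → C:2 H:3 O:2
Element totals:
  C: 7
  H: 14
  O: 2
Molecular formula: C7H14O2.
Molar mass = 130.187 g/mol.
Mass from C: 7 × 12.011 = 84.077 g/mol.
%C = 84.077 / 130.187 × 100 = 64.58%.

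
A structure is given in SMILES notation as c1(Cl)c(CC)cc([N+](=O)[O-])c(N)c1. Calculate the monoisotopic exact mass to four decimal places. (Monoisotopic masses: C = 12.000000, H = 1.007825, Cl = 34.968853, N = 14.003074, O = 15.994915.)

Atom tally by fragment:
  benzene ring core → C:6 H:6
  (− 4 ring H displaced by substituents)
  + Cl → Cl:1
  + C2H5 → C:2 H:5
  + NO2 → N:1 O:2
  + NH2 → N:1 H:2
Element totals:
  C: 8
  H: 9
  Cl: 1
  N: 2
  O: 2
Molecular formula: C8H9ClN2O2.
  M = 8(12.0) + 9(1.007825) + 34.968853 + 2(14.003074) + 2(15.994915)
    = 96.000000 + 9.070425 + 34.968853 + 28.006148 + 31.989830 = 200.035256

200.0353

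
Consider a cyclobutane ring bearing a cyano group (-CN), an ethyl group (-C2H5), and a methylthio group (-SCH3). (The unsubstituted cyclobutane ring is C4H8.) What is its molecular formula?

C8H13NS

Atom tally by fragment:
  cyclobutane ring core → C:4 H:8
  (− 3 ring H displaced by substituents)
  + CN → C:1 N:1
  + C2H5 → C:2 H:5
  + SCH3 → C:1 H:3 S:1
Element totals:
  C: 8
  H: 13
  N: 1
  S: 1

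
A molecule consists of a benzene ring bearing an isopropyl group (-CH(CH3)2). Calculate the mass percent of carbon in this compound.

Atom tally by fragment:
  benzene ring core → C:6 H:6
  (− 1 ring H displaced by substituents)
  + CH(CH3)2 → C:3 H:7
Element totals:
  C: 9
  H: 12
Molecular formula: C9H12.
Molar mass = 120.195 g/mol.
Mass from C: 9 × 12.011 = 108.099 g/mol.
%C = 108.099 / 120.195 × 100 = 89.94%.

89.94%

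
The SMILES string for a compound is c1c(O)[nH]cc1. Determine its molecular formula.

C4H5NO

Atom tally by fragment:
  pyrrole ring core → C:4 H:5 N:1
  (− 1 ring H displaced by substituents)
  + OH → O:1 H:1
Element totals:
  C: 4
  H: 5
  N: 1
  O: 1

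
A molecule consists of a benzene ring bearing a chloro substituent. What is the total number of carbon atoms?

Atom tally by fragment:
  benzene ring core → C:6 H:6
  (− 1 ring H displaced by substituents)
  + Cl → Cl:1
Element totals:
  C: 6
  H: 5
  Cl: 1

6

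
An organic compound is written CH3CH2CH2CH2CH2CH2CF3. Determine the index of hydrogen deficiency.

Atom tally by fragment:
  CH3 → C:1 H:3
  CH2 → C:1 H:2
  CH2 → C:1 H:2
  CH2 → C:1 H:2
  CH2 → C:1 H:2
  CH2CF3 → C:2 H:2 F:3
Element totals:
  C: 7
  H: 13
  F: 3
Molecular formula: C7H13F3.
DoU = (2C + 2 + N − H − X) / 2 = (2·7 + 2 + 0 − 13 − 3) / 2 = 0.

0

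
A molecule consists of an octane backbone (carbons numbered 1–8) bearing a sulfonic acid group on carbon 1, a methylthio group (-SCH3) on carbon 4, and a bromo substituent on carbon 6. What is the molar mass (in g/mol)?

319.27 g/mol

Atom tally by fragment:
  HO3SCH2 → C:1 H:3 S:1 O:3
  CH2 → C:1 H:2
  CH2 → C:1 H:2
  CH(SCH3) → C:2 H:4 S:1
  CH2 → C:1 H:2
  CH(Br) → C:1 H:1 Br:1
  CH2 → C:1 H:2
  CH3 → C:1 H:3
Element totals:
  C: 9
  H: 19
  Br: 1
  O: 3
  S: 2
Molecular formula: C9H19BrO3S2.
  M = 9(12.011) + 19(1.008) + 79.904 + 3(15.999) + 2(32.06)
    = 108.099 + 19.152 + 79.904 + 47.997 + 64.120 = 319.272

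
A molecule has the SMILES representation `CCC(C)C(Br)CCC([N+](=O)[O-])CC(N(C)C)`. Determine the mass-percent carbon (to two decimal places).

46.61%

Atom tally by fragment:
  CH3 → C:1 H:3
  CH2 → C:1 H:2
  CH(CH3) → C:2 H:4
  CH(Br) → C:1 H:1 Br:1
  CH2 → C:1 H:2
  CH2 → C:1 H:2
  CH(NO2) → C:1 H:1 N:1 O:2
  CH2 → C:1 H:2
  CH2N(CH3)2 → C:3 H:8 N:1
Element totals:
  C: 12
  H: 25
  Br: 1
  N: 2
  O: 2
Molecular formula: C12H25BrN2O2.
Molar mass = 309.248 g/mol.
Mass from C: 12 × 12.011 = 144.132 g/mol.
%C = 144.132 / 309.248 × 100 = 46.61%.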